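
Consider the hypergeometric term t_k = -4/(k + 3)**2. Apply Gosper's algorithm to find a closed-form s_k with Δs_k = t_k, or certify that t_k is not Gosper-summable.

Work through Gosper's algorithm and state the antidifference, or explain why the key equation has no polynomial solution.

The ratio is (k + 3)**2/(k + 4)**2.
So A=k**2 + 6*k + 9 and B=k**2 + 8*k + 16, with C=1.
Solve (k**2 + 6*k + 9)·f(k+1) − (k**2 + 6*k + 9)·f(k) = 1.
Degrees (2,2,0) ⇒ d ≤ 0.
Put f(k) = c0: A·f(k+1) − B(k−1)·f(k) − C = -1; need -1 = 0 — inconsistent ⇒ no f, not summable.

not Gosper-summable; s_k does not exist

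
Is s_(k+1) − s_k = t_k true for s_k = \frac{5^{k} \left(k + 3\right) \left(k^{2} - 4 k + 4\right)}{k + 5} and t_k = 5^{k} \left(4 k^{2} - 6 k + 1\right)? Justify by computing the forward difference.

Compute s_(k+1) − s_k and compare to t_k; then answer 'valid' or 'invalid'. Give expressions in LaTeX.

s_(k+1) = -5**(k + 1)*(k + 4)*(4*k - (k + 1)**2)/(k + 6)
s_(k+1) − s_k = 5**k*(4*k**4 + 30*k**3 + 29*k**2 - 119*k + 28)/(k**2 + 11*k + 30)
(s_(k+1) − s_k) − t_k = 5**k*(-8*k**3 - 26*k**2 + 50*k - 2)/(k**2 + 11*k + 30)

Invalid: residual \frac{5^{k} \left(- 8 k^{3} - 26 k^{2} + 50 k - 2\right)}{k^{2} + 11 k + 30} ≠ 0.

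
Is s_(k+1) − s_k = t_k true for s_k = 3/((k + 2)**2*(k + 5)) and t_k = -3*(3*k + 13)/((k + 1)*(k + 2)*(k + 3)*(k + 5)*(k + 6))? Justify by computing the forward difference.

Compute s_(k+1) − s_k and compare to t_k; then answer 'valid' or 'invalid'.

Invalid: residual 12*(k**2 + 7*k + 11)/(k**7 + 22*k**6 + 198*k**5 + 944*k**4 + 2573*k**3 + 4002*k**2 + 3276*k + 1080) ≠ 0.

s_(k+1) = 3/((k + 3)**2*(k + 6))
s_(k+1) − s_k = 3/((k + 3)**2*(k + 6)) - 3/((k + 2)**2*(k + 5))
(s_(k+1) − s_k) − t_k = 12*(k**2 + 7*k + 11)/(k**7 + 22*k**6 + 198*k**5 + 944*k**4 + 2573*k**3 + 4002*k**2 + 3276*k + 1080)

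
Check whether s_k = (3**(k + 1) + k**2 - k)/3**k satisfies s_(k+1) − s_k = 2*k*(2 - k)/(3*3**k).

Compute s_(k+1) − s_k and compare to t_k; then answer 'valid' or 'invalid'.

s_(k+1) = (9*3**k + k**2 + k)/(3*3**k)
s_(k+1) − s_k = 2*k*(2 - k)/(3*3**k)
(s_(k+1) − s_k) − t_k = 0

valid; difference matches t_k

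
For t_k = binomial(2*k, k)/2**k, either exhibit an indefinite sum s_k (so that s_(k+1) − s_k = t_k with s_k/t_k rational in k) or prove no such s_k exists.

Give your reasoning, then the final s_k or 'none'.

none — t_k is not Gosper-summable

Step 1: r(k) = (2*k + 1)/(k + 1).
Factor: A=2*k + 1; B=k + 1; C=1.
Solve (2*k + 1)·f(k+1) − (k)·f(k) = 1.
d = -1 from the (1,1,0) case.
Bound -1 < 0, so the key equation has no polynomial solution.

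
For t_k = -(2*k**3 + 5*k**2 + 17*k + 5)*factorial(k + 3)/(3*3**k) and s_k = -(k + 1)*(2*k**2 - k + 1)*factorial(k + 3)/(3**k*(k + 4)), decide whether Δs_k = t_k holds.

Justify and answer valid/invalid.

Invalid: residual (2*k**4 + 13*k**3 + 31*k**2 + 76*k + 17)*factorial(k + 3)/(3**k*(k + 4)*(k + 5)) ≠ 0.

s_(k+1) = -(k + 2)*(2*k**2 + 3*k + 2)*factorial(k + 4)/(3*3**k*(k + 5))
s_(k+1) − s_k = -(2*k**5 + 17*k**4 + 63*k**3 + 165*k**2 + 157*k + 49)*factorial(k + 3)/(3*3**k*(k + 4)*(k + 5))
(s_(k+1) − s_k) − t_k = (2*k**4 + 13*k**3 + 31*k**2 + 76*k + 17)*factorial(k + 3)/(3**k*(k + 4)*(k + 5))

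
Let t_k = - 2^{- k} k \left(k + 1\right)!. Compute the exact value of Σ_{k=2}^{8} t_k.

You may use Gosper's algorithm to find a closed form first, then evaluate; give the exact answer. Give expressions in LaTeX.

t_(k+1)/t_k = (k + 1)*(k + 2)/(2*k).
Factor: A=k/2 + 1; B=1; C=k.
Set up (k/2 + 1)·f(k+1) − (1)·f(k) − (k) = 0.
Bound: deg f ≤ 0.
Solving with deg f ≤ 0: f(k) = 2.
Get s_k = R·t_k = -2**(1 - k)*factorial(k + 1) with R(k) = B(k−1)f(k)/C(k) = 2/k.
Verify: -k*factorial(k + 1)/2**k matches t_k.
Sum = s_(9) − s_(2); s_(9) = -14175, s_(2) = -3 ⇒ -14172.

Σ = -14172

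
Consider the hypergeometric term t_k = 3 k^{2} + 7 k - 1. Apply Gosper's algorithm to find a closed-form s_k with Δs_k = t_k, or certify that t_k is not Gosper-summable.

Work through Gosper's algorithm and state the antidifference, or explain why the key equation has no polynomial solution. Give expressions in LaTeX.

Compute t_(k+1)/t_k: get (3*k**2 + 13*k + 9)/(3*k**2 + 7*k - 1).
Gosper form: A/B · C(k+1)/C(k) with A=1, B=1, C=k**2 + 7*k/3 - 1/3.
Set up (1)·f(k+1) − (1)·f(k) − (k**2 + 7*k/3 - 1/3) = 0.
d = 3 from the (0,0,2) case.
Match coefficients ⇒ f(k) = k*(k**2 + 2*k - 4)/3.
So s_k = (B(k−1)f/C)·t_k = (k*(k**2 + 2*k - 4)/(3*k**2 + 7*k - 1))·t_k = k*(k**2 + 2*k - 4).
Check: Δs_k = 3*k**2 + 7*k - 1. ✓

s_k = k \left(k^{2} + 2 k - 4\right)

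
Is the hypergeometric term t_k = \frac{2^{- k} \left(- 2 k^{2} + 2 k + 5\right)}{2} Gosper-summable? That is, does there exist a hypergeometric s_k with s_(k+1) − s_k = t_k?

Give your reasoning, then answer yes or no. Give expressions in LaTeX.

t_(k+1)/t_k = (k**2 + k - 5/2)/(2*k**2 - 2*k - 5).
So A=1/2 and B=1, with C=k**2 - k - 5/2.
Solve (1/2)·f(k+1) − (1)·f(k) = k**2 - k - 5/2.
Degrees (0,0,2) ⇒ d ≤ 2.
Match coefficients ⇒ f(k) = -2*k**2 - 2*k + 1.
So s_k = (B(k−1)f/C)·t_k = (-2*(2*k**2 + 2*k - 1)/(2*k**2 - 2*k - 5))·t_k = (2*k**2 + 2*k - 1)/2**k.
Verify: (-2*k**2 + 2*k + 5)/(2*2**k) matches t_k.

Yes. s_k = 2^{- k} \left(2 k^{2} + 2 k - 1\right).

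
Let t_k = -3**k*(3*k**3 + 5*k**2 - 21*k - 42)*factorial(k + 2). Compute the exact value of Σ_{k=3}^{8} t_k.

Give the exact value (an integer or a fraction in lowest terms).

Σ = -40069801104120

t_(k+1)/t_k = 3*(3*k**4 + 23*k**3 + 40*k**2 - 61*k - 165)/(3*k**3 + 5*k**2 - 21*k - 42).
Factor: A=3*k + 9; B=1; C=k**3 + 5*k**2/3 - 7*k - 14.
Key eq: (3*k + 9)·f(k+1) = (1)·f(k) + (k**3 + 5*k**2/3 - 7*k - 14).
deg f ≤ 2 (via 1,0,3).
Coefficient equations give f(k) = (k**2 - 3*k - 3)/3.
Then R = B(k−1)f/C = (k**2 - 3*k - 3)/(3*k**3 + 5*k**2 - 21*k - 42), so s_k = R(k)·t_k = 3**k*(-k**2 + 3*k + 3)*factorial(k + 2).
s_(k+1) − s_k = -3**k*(3*k**3 + 5*k**2 - 21*k - 42)*factorial(k + 2) = t_k.
Telescoping: Σ = s_(9) − s_(3) = -40069801094400 − (9720) = -40069801104120.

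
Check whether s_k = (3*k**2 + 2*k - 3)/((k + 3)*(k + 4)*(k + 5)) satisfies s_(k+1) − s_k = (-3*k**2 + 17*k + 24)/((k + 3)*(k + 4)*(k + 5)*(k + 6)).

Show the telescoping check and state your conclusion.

Valid: the claim telescopes to t_k.

s_(k+1) = (2*k + 3*(k + 1)**2 - 1)/((k + 4)*(k + 5)*(k + 6))
s_(k+1) − s_k = (-3*k**2 + 17*k + 24)/(k**4 + 18*k**3 + 119*k**2 + 342*k + 360)
(s_(k+1) − s_k) − t_k = 0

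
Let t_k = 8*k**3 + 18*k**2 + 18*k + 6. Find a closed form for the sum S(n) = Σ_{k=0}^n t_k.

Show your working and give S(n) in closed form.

S(n) = 2*n**4 + 10*n**3 + 20*n**2 + 18*n + 6

Ratio r(k) = (4*k**3 + 21*k**2 + 39*k + 25)/(4*k**3 + 9*k**2 + 9*k + 3).
Take A(k)=1, B(k)=1, C(k)=k**3 + 9*k**2/4 + 9*k/4 + 3/4.
Solve (1)·f(k+1) − (1)·f(k) = k**3 + 9*k**2/4 + 9*k/4 + 3/4.
Degrees (0,0,3) ⇒ d ≤ 4.
A polynomial solution: f(k) = k**2*(k**2 + k + 1)/4.
Then R = B(k−1)f/C = k**2*(k**2 + k + 1)/(4*k**3 + 9*k**2 + 9*k + 3), so s_k = R(k)·t_k = 2*k**2*(k**2 + k + 1).
s_(k+1) − s_k = 8*k**3 + 18*k**2 + 18*k + 6 = t_k.
Telescope: S(n) = s_(n+1) − s_(0) = 2*n**4 + 10*n**3 + 20*n**2 + 18*n + 6 − (0) = 2*n**4 + 10*n**3 + 20*n**2 + 18*n + 6.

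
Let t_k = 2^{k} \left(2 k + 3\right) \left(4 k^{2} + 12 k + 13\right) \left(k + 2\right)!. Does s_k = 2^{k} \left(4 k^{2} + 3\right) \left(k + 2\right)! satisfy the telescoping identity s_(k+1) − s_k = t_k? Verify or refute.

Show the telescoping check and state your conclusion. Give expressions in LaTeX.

Valid: the claim telescopes to t_k.

s_(k+1) = 2**(k + 1)*(4*k**2 + 8*k + 7)*factorial(k + 3)
s_(k+1) − s_k = 2**k*(2*k + 3)*(4*k**2 + 12*k + 13)*factorial(k + 2)
(s_(k+1) − s_k) − t_k = 0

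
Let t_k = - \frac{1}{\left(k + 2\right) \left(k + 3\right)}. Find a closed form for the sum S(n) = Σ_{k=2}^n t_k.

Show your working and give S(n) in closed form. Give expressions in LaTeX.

S(n) = \frac{1 - n}{4 \left(n + 3\right)}

t_(k+1)/t_k = (k + 2)/(k + 4).
Gosper form: A/B · C(k+1)/C(k) with A=k + 2, B=k + 4, C=1.
f must satisfy (k + 2)·f(k+1) − (k + 3)·f(k) = 1.
Bound: deg f ≤ 1.
Coefficient equations give f(k) = k/2.
So s_k = (B(k−1)f/C)·t_k = (k*(k + 3)/2)·t_k = -k/(2*k + 4).
Verify: -1/(k**2 + 5*k + 6) matches t_k.
Evaluate: s_(n+1) = (-n - 1)/(2*(n + 3)); subtract s_(2) = -1/4 ⇒ S(n) = (1 - n)/(4*(n + 3)).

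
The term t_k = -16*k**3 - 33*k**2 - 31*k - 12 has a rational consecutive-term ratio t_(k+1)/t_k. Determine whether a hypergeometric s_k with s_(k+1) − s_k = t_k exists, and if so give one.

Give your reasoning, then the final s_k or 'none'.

The ratio is (16*k**3 + 81*k**2 + 145*k + 92)/(16*k**3 + 33*k**2 + 31*k + 12).
Normal form (A,B,C) = (1, 1, k**3 + 33*k**2/16 + 31*k/16 + 3/4).
Solve (1)·f(k+1) − (1)·f(k) = k**3 + 33*k**2/16 + 31*k/16 + 3/4.
Degrees (0,0,3) ⇒ d ≤ 4.
Solve for f: f(k) = k*(4*k**3 + 3*k**2 + 3*k + 2)/16 (degree 4 ≤ 4).
Then R = B(k−1)f/C = k*(4*k**3 + 3*k**2 + 3*k + 2)/(16*k**3 + 33*k**2 + 31*k + 12), so s_k = R(k)·t_k = k*(-4*k**3 - 3*k**2 - 3*k - 2).
Verify: -16*k**3 - 33*k**2 - 31*k - 12 matches t_k.

s_k = k*(-4*k**3 - 3*k**2 - 3*k - 2)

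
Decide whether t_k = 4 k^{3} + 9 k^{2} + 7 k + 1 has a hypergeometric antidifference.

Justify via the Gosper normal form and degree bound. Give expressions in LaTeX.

Yes. s_k = k^{4} + k^{3} - k.

Compute t_(k+1)/t_k: get (4*k**3 + 21*k**2 + 37*k + 21)/(4*k**3 + 9*k**2 + 7*k + 1).
Normal form (A,B,C) = (1, 1, k**3 + 9*k**2/4 + 7*k/4 + 1/4).
Need (1)·f(k+1) − (1)·f(k) = k**3 + 9*k**2/4 + 7*k/4 + 1/4.
Bound: deg f ≤ 4.
Match coefficients ⇒ f(k) = k*(k**3 + k**2 - 1)/4.
So s_k = (B(k−1)f/C)·t_k = (k*(k**3 + k**2 - 1)/(4*k**3 + 9*k**2 + 7*k + 1))·t_k = k**4 + k**3 - k.
Check: Δs_k = 4*k**3 + 9*k**2 + 7*k + 1. ✓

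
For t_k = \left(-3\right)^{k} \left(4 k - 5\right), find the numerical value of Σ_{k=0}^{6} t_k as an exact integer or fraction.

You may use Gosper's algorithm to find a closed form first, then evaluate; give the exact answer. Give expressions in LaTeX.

Σ = 10933

The ratio is 3*(1 - 4*k)/(4*k - 5).
Take A(k)=-3, B(k)=1, C(k)=k - 5/4.
Solve (-3)·f(k+1) − (1)·f(k) = k - 5/4.
Bound: deg f ≤ 1.
A polynomial solution: f(k) = -(k - 2)/4.
Get s_k = R·t_k = (-3)**k*(2 - k) with R(k) = B(k−1)f(k)/C(k) = -(k - 2)/(4*k - 5).
Check: Δs_k = (-3)**k*(4*k - 5). ✓
Evaluate s at k=7 and k=0: 10935 and 2; difference 10933.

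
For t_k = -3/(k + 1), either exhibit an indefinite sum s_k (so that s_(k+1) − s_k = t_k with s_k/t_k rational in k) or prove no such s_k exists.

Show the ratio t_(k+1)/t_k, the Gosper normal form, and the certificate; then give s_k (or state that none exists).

none (Gosper's algorithm certifies no s_k)

r(k) = (k + 1)/(k + 2) after simplifying.
Normal form (A,B,C) = (k + 1, k + 2, 1).
Key eq: (k + 1)·f(k+1) = (k + 1)·f(k) + (1).
Degrees (1,1,0) ⇒ d ≤ 0.
Put f(k) = c0: A·f(k+1) − B(k−1)·f(k) − C = -1; need -1 = 0 — inconsistent ⇒ no f, not summable.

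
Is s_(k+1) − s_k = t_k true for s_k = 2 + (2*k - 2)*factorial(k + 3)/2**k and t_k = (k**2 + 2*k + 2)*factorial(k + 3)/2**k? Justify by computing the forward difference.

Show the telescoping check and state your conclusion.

s_(k+1) = 2*2**(-k - 1)*k*factorial(k + 4) + 2
s_(k+1) − s_k = (k**2 + 2*k + 2)*factorial(k + 3)/2**k
(s_(k+1) − s_k) − t_k = 0

Valid — Δs_k = t_k.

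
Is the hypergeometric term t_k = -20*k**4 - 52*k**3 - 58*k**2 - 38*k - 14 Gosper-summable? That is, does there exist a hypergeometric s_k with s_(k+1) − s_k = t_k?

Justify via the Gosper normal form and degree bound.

Yes. s_k = k*(-4*k**4 - 3*k**3 - 3*k - 4).

Ratio r(k) = (10*k**4 + 66*k**3 + 167*k**2 + 195*k + 91)/(10*k**4 + 26*k**3 + 29*k**2 + 19*k + 7).
Factor: A=1; B=1; C=k**4 + 13*k**3/5 + 29*k**2/10 + 19*k/10 + 7/10.
Set up (1)·f(k+1) − (1)·f(k) − (k**4 + 13*k**3/5 + 29*k**2/10 + 19*k/10 + 7/10) = 0.
Degrees (0,0,4) ⇒ d ≤ 5.
Solving with deg f ≤ 5: f(k) = k*(4*k**4 + 3*k**3 + 3*k + 4)/20.
Certificate R = B(k−1)f/C = k*(4*k**4 + 3*k**3 + 3*k + 4)/(2*(10*k**4 + 26*k**3 + 29*k**2 + 19*k + 7)) gives s_k = k*(-4*k**4 - 3*k**3 - 3*k - 4).
Verify: -20*k**4 - 52*k**3 - 58*k**2 - 38*k - 14 matches t_k.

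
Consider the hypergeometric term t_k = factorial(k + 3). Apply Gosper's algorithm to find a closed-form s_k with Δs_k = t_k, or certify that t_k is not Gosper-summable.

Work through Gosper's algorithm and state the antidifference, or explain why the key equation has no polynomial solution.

The ratio is k + 4.
So A=k + 4 and B=1, with C=1.
Key eq: (k + 4)·f(k+1) = (1)·f(k) + (1).
Degrees (1,0,0) ⇒ d ≤ -1.
Bound -1 < 0, so the key equation has no polynomial solution.

no hypergeometric antidifference exists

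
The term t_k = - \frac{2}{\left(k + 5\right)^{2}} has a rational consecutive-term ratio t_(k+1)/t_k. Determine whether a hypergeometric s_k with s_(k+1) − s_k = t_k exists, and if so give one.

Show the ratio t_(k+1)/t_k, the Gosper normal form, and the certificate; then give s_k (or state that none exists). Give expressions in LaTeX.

Ratio r(k) = (k + 5)**2/(k + 6)**2.
Factor: A=k**2 + 10*k + 25; B=k**2 + 12*k + 36; C=1.
Solve (k**2 + 10*k + 25)·f(k+1) − (k**2 + 10*k + 25)·f(k) = 1.
From deg A=2, deg B=2, deg C=0: d=0.
Put f(k) = c0: A·f(k+1) − B(k−1)·f(k) − C = -1; need -1 = 0 — inconsistent ⇒ no f, not summable.

none — t_k is not Gosper-summable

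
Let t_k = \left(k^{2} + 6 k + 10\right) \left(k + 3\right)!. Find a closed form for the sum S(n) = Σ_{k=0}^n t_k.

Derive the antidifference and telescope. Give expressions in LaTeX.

t_(k+1)/t_k = (k + 4)*(6*k + (k + 1)**2 + 16)/(k**2 + 6*k + 10).
So A=k + 4 and B=1, with C=k**2 + 6*k + 10.
Need (k + 4)·f(k+1) − (1)·f(k) = k**2 + 6*k + 10.
Degrees (1,0,2) ⇒ d ≤ 1.
Coefficient equations give f(k) = k + 2.
Certificate R = B(k−1)f/C = (k + 2)/(k**2 + 6*k + 10) gives s_k = (k + 2)*factorial(k + 3).
Δs = (k**2 + 6*k + 10)*factorial(k + 3), as required.
Telescope: S(n) = s_(n+1) − s_(0) = (n + 3)*factorial(n + 4) − (12) = n*factorial(n + 4) + 3*factorial(n + 4) - 12.

S(n) = n \left(n + 4\right)! + 3 \left(n + 4\right)! - 12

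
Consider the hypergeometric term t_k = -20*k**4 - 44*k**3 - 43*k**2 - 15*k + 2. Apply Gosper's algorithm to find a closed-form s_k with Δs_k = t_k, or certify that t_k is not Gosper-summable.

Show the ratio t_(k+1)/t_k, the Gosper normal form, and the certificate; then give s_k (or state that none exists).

s_k = k*(-4*k**4 - k**3 + k**2 + 3*k + 3)

Step 1: r(k) = (20*k**4 + 124*k**3 + 295*k**2 + 313*k + 120)/(20*k**4 + 44*k**3 + 43*k**2 + 15*k - 2).
Factor: A=1; B=1; C=k**4 + 11*k**3/5 + 43*k**2/20 + 3*k/4 - 1/10.
Need (1)·f(k+1) − (1)·f(k) = k**4 + 11*k**3/5 + 43*k**2/20 + 3*k/4 - 1/10.
deg f ≤ 5 (via 0,0,4).
A polynomial solution: f(k) = k*(4*k**4 + k**3 - k**2 - 3*k - 3)/20.
R(k) = B(k−1)·f(k)/C(k) = k*(4*k**4 + k**3 - k**2 - 3*k - 3)/(20*k**4 + 44*k**3 + 43*k**2 + 15*k - 2); s_k = R·t_k = k*(-4*k**4 - k**3 + k**2 + 3*k + 3).
Check: Δs_k = -20*k**4 - 44*k**3 - 43*k**2 - 15*k + 2. ✓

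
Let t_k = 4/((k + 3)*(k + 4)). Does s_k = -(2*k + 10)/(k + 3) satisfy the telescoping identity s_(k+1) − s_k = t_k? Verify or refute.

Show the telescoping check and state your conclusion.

Valid — Δs_k = t_k.

s_(k+1) = 2*(-k - 6)/(k + 4)
s_(k+1) − s_k = 4/(k**2 + 7*k + 12)
(s_(k+1) − s_k) − t_k = 0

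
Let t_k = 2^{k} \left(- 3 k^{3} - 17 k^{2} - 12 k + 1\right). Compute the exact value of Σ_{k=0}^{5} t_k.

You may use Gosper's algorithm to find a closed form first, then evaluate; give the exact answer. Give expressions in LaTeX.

t_(k+1)/t_k = 2*(3*k**3 + 26*k**2 + 55*k + 31)/(3*k**3 + 17*k**2 + 12*k - 1).
Gosper form: A/B · C(k+1)/C(k) with A=2, B=1, C=k**3 + 17*k**2/3 + 4*k - 1/3.
Key eq: (2)·f(k+1) = (1)·f(k) + (k**3 + 17*k**2/3 + 4*k - 1/3).
Bound: deg f ≤ 3.
Match coefficients ⇒ f(k) = (3*k**3 - k**2 - 2*k - 1)/3.
Certificate R = B(k−1)f/C = (3*k**3 - k**2 - 2*k - 1)/(3*k**3 + 17*k**2 + 12*k - 1) gives s_k = 2**k*(-3*k**3 + k**2 + 2*k + 1).
Δs = 2**k*(-3*k**3 - 17*k**2 - 12*k + 1), as required.
Sum = s_(6) − s_(0); s_(6) = -38336, s_(0) = 1 ⇒ -38337.

Σ = -38337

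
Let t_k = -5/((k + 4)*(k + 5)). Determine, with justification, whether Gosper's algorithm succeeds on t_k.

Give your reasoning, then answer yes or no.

Yes. s_k = -5*k/(4*k + 16).

Ratio r(k) = (k + 4)/(k + 6).
A = k + 4, B = k + 6, C = 1.
Need (k + 4)·f(k+1) − (k + 5)·f(k) = 1.
Degrees (1,1,0) ⇒ d ≤ 1.
Match coefficients ⇒ f(k) = k/4.
So s_k = (B(k−1)f/C)·t_k = (k*(k + 5)/4)·t_k = -5*k/(4*k + 16).
Verify: -5/(k**2 + 9*k + 20) matches t_k.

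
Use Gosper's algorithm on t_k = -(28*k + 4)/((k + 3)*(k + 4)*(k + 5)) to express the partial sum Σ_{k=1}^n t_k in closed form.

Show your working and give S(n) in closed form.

r(k) = (k + 3)*(7*k + 8)/((k + 6)*(7*k + 1)) after simplifying.
Factor: A=k + 3; B=k + 6; C=k + 1/7.
Set up (k + 3)·f(k+1) − (k + 5)·f(k) − (k + 1/7) = 0.
Bound: deg f ≤ 2.
Solve for f: f(k) = k*(11*k - 7)/84 (degree 2 ≤ 2).
Then R = B(k−1)f/C = k*(k + 5)*(11*k - 7)/(12*(7*k + 1)), so s_k = R(k)·t_k = -k*(11*k - 7)/(3*(k + 3)*(k + 4)).
Check: Δs_k = 4*(-7*k - 1)/(k**3 + 12*k**2 + 47*k + 60). ✓
Evaluate: s_(n+1) = (-11*n**2 - 15*n - 4)/(3*(n**2 + 9*n + 20)); subtract s_(1) = -1/15 ⇒ S(n) = 2*n*(-9*n - 11)/(5*(n**2 + 9*n + 20)).

S(n) = 2*n*(-9*n - 11)/(5*(n**2 + 9*n + 20))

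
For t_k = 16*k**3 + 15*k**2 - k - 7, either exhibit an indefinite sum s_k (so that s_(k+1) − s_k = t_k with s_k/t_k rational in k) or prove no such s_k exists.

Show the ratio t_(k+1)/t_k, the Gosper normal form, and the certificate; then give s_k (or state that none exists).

r(k) = (16*k**3 + 63*k**2 + 77*k + 23)/(16*k**3 + 15*k**2 - k - 7) after simplifying.
Take A(k)=1, B(k)=1, C(k)=k**3 + 15*k**2/16 - k/16 - 7/16.
Key eq: (1)·f(k+1) = (1)·f(k) + (k**3 + 15*k**2/16 - k/16 - 7/16).
From deg A=0, deg B=0, deg C=3: d=4.
Match coefficients ⇒ f(k) = k*(4*k**3 - 3*k**2 - 4*k - 4)/16.
Then R = B(k−1)f/C = k*(4*k**3 - 3*k**2 - 4*k - 4)/(16*k**3 + 15*k**2 - k - 7), so s_k = R(k)·t_k = k*(4*k**3 - 3*k**2 - 4*k - 4).
Δs = 16*k**3 + 15*k**2 - k - 7, as required.

s_k = k*(4*k**3 - 3*k**2 - 4*k - 4)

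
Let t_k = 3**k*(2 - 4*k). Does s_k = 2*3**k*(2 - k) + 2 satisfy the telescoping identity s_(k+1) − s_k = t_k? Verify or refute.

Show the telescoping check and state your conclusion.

valid (s_(k+1) − s_k reduces to t_k)

s_(k+1) = 2*3**(k + 1)*(1 - k) + 2
s_(k+1) − s_k = 3**k*(2 - 4*k)
(s_(k+1) − s_k) − t_k = 0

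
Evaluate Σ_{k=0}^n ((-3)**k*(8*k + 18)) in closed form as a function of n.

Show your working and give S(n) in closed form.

Step 1: r(k) = 3*(-4*k - 13)/(4*k + 9).
Take A(k)=-3, B(k)=1, C(k)=k + 9/4.
Need (-3)·f(k+1) − (1)·f(k) = k + 9/4.
From deg A=0, deg B=0, deg C=1: d=1.
Match coefficients ⇒ f(k) = -(2*k + 3)/8.
So s_k = (B(k−1)f/C)·t_k = (-(2*k + 3)/(2*(4*k + 9)))·t_k = (-3)**k*(-2*k - 3).
Δs = (-3)**k*(8*k + 18), as required.
Evaluate: s_(n+1) = 3*(-3)**n*(2*n + 5); subtract s_(0) = -3 ⇒ S(n) = 6*(-3)**n*n + 15*(-3)**n + 3.

S(n) = 6*(-3)**n*n + 15*(-3)**n + 3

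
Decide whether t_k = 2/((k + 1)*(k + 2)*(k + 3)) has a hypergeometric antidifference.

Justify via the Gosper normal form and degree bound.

The ratio is (k + 1)/(k + 4).
Factor: A=k + 1; B=k + 4; C=1.
Need (k + 1)·f(k+1) − (k + 3)·f(k) = 1.
deg f ≤ 2 (via 1,1,0).
Solve for f: f(k) = k*(k + 3)/4 (degree 2 ≤ 2).
Then R = B(k−1)f/C = k*(k + 3)**2/4, so s_k = R(k)·t_k = k*(k + 3)/(2*(k + 1)*(k + 2)).
s_(k+1) − s_k = 2/(k**3 + 6*k**2 + 11*k + 6) = t_k.

Yes. s_k = k*(k + 3)/(2*(k + 1)*(k + 2)).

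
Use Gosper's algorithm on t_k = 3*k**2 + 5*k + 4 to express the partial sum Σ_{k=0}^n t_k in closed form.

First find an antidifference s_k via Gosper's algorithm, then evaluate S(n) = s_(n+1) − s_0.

S(n) = n**3 + 4*n**2 + 7*n + 4

Compute t_(k+1)/t_k: get (3*k**2 + 11*k + 12)/(3*k**2 + 5*k + 4).
Factor: A=1; B=1; C=k**2 + 5*k/3 + 4/3.
Key eq: (1)·f(k+1) = (1)·f(k) + (k**2 + 5*k/3 + 4/3).
d = 3 from the (0,0,2) case.
Coefficient equations give f(k) = k*(k**2 + k + 2)/3.
So s_k = (B(k−1)f/C)·t_k = (k*(k**2 + k + 2)/(3*k**2 + 5*k + 4))·t_k = k*(k**2 + k + 2).
s_(k+1) − s_k = 3*k**2 + 5*k + 4 = t_k.
Σ_(k=0)^n t_k = s_(n+1) − s_(0) = (n**3 + 4*n**2 + 7*n + 4) − (0), i.e. n**3 + 4*n**2 + 7*n + 4.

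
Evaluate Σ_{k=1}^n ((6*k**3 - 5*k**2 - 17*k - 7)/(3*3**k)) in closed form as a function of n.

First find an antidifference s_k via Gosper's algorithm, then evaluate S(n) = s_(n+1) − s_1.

S(n) = 3**(-n - 1)*(3**n - 3*n**3 - 11*n**2 - 11*n - 1)

Compute t_(k+1)/t_k: get (6*k**3 + 13*k**2 - 9*k - 23)/(3*(6*k**3 - 5*k**2 - 17*k - 7)).
A = 1/3, B = 1, C = k**3 - 5*k**2/6 - 17*k/6 - 7/6.
f must satisfy (1/3)·f(k+1) − (1)·f(k) = k**3 - 5*k**2/6 - 17*k/6 - 7/6.
From deg A=0, deg B=0, deg C=3: d=3.
Solve for f: f(k) = -(3*k**3 + 2*k**2 - 2*k - 2)/2 (degree 3 ≤ 3).
Certificate R = B(k−1)f/C = -3*(3*k**3 + 2*k**2 - 2*k - 2)/(6*k**3 - 5*k**2 - 17*k - 7) gives s_k = (-3*k**3 - 2*k**2 + 2*k + 2)/3**k.
Δs = (6*k**3 - 5*k**2 - 17*k - 7)/(3*3**k), as required.
Telescope: S(n) = s_(n+1) − s_(1) = 3**(-n - 1)*(-3*n**3 - 11*n**2 - 11*n - 1) − (-1/3) = 3**(-n - 1)*(3**n - 3*n**3 - 11*n**2 - 11*n - 1).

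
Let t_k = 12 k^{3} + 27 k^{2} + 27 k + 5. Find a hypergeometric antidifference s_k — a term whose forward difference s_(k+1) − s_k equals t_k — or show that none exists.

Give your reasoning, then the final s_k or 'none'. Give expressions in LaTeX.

s_k = k \left(3 k^{3} + 3 k^{2} + 3 k - 4\right)

The ratio is (12*k**3 + 63*k**2 + 117*k + 71)/(12*k**3 + 27*k**2 + 27*k + 5).
Factor: A=1; B=1; C=k**3 + 9*k**2/4 + 9*k/4 + 5/12.
Solve (1)·f(k+1) − (1)·f(k) = k**3 + 9*k**2/4 + 9*k/4 + 5/12.
d = 4 from the (0,0,3) case.
Coefficient equations give f(k) = k*(3*k**3 + 3*k**2 + 3*k - 4)/12.
Get s_k = R·t_k = k*(3*k**3 + 3*k**2 + 3*k - 4) with R(k) = B(k−1)f(k)/C(k) = k*(3*k**3 + 3*k**2 + 3*k - 4)/(12*k**3 + 27*k**2 + 27*k + 5).
s_(k+1) − s_k = 12*k**3 + 27*k**2 + 27*k + 5 = t_k.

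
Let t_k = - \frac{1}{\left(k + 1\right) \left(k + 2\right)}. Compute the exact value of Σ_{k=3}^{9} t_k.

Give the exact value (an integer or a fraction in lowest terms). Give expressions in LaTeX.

Step 1: r(k) = (k + 1)/(k + 3).
Normal form (A,B,C) = (k + 1, k + 3, 1).
f must satisfy (k + 1)·f(k+1) − (k + 2)·f(k) = 1.
Bound: deg f ≤ 1.
Solve for f: f(k) = k (degree 1 ≤ 1).
Then R = B(k−1)f/C = k*(k + 2), so s_k = R(k)·t_k = -k/(k + 1).
Δs = -1/(k**2 + 3*k + 2), as required.
Evaluate s at k=10 and k=3: -10/11 and -3/4; difference -7/44.

Σ = -7/44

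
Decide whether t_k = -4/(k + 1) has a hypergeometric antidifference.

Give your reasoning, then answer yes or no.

No; the coefficient equations for f are inconsistent.

Step 1: r(k) = (k + 1)/(k + 2).
Factor: A=k + 1; B=k + 2; C=1.
Need (k + 1)·f(k+1) − (k + 1)·f(k) = 1.
d = 0 from the (1,1,0) case.
Generic f = c0 gives residual -1; -1 = 0 cannot hold, so t_k is not Gosper-summable.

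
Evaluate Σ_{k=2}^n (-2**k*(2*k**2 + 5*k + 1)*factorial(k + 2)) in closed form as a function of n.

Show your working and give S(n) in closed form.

S(n) = -2*2**n*n*factorial(n + 3) + 96

t_(k+1)/t_k = 2*(2*k**3 + 15*k**2 + 35*k + 24)/(2*k**2 + 5*k + 1).
Factor: A=2*k + 6; B=1; C=k**2 + 5*k/2 + 1/2.
Need (2*k + 6)·f(k+1) − (1)·f(k) = k**2 + 5*k/2 + 1/2.
Degrees (1,0,2) ⇒ d ≤ 1.
Solve for f: f(k) = (k - 1)/2 (degree 1 ≤ 1).
Then R = B(k−1)f/C = (k - 1)/(2*k**2 + 5*k + 1), so s_k = R(k)·t_k = -2**k*(k - 1)*factorial(k + 2).
Check: Δs_k = -2**k*(2*k**2 + 5*k + 1)*factorial(k + 2). ✓
Evaluate: s_(n+1) = -2**(n + 1)*n*factorial(n + 3); subtract s_(2) = -96 ⇒ S(n) = -2*2**n*n*factorial(n + 3) + 96.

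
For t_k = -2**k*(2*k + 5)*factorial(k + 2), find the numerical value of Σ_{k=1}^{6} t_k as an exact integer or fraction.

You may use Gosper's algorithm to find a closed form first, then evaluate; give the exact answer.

Σ = -46448628

r(k) = 2*(k + 3)*(2*k + 7)/(2*k + 5) after simplifying.
Factor: A=2*k + 6; B=1; C=k + 5/2.
Key eq: (2*k + 6)·f(k+1) = (1)·f(k) + (k + 5/2).
Degrees (1,0,1) ⇒ d ≤ 0.
Coefficient equations give f(k) = 1/2.
Get s_k = R·t_k = -2**k*factorial(k + 2) with R(k) = B(k−1)f(k)/C(k) = 1/(2*k + 5).
s_(k+1) − s_k = -2**k*(2*k + 5)*factorial(k + 2) = t_k.
Telescoping: Σ = s_(7) − s_(1) = -46448640 − (-12) = -46448628.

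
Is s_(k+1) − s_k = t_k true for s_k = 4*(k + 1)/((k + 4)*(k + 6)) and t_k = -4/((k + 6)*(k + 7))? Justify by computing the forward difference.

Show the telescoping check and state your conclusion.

Invalid: residual 12*(2*k + 11)/(k**4 + 22*k**3 + 179*k**2 + 638*k + 840) ≠ 0.

s_(k+1) = 4*(k + 2)/((k + 5)*(k + 7))
s_(k+1) − s_k = 4*(-k**2 - 3*k + 13)/(k**4 + 22*k**3 + 179*k**2 + 638*k + 840)
(s_(k+1) − s_k) − t_k = 12*(2*k + 11)/(k**4 + 22*k**3 + 179*k**2 + 638*k + 840)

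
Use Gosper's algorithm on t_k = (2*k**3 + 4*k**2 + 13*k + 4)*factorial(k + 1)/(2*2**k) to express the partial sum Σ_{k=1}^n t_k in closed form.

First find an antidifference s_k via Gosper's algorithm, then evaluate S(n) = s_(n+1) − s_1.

S(n) = (-10*2**n + 2*n**4*factorial(n) + 10*n**3*factorial(n) + 21*n**2*factorial(n) + 23*n*factorial(n) + 10*factorial(n))/(2*2**n)

Step 1: r(k) = (2*k**4 + 14*k**3 + 47*k**2 + 77*k + 46)/(2*(2*k**3 + 4*k**2 + 13*k + 4)).
Gosper form: A/B · C(k+1)/C(k) with A=k/2 + 1, B=1, C=k**3 + 2*k**2 + 13*k/2 + 2.
Set up (k/2 + 1)·f(k+1) − (1)·f(k) − (k**3 + 2*k**2 + 13*k/2 + 2) = 0.
Degrees (1,0,3) ⇒ d ≤ 2.
Match coefficients ⇒ f(k) = 2*k**2 + 3.
Then R = B(k−1)f/C = 2*(2*k**2 + 3)/(2*k**3 + 4*k**2 + 13*k + 4), so s_k = R(k)·t_k = (2*k**2 + 3)*factorial(k + 1)/2**k.
Δs = (2*k**3 + 4*k**2 + 13*k + 4)*factorial(k + 1)/(2*2**k), as required.
Evaluate: s_(n+1) = 2**(-n - 1)*(2*n**2 + 4*n + 5)*factorial(n + 2); subtract s_(1) = 5 ⇒ S(n) = (-10*2**n + 2*n**4*factorial(n) + 10*n**3*factorial(n) + 21*n**2*factorial(n) + 23*n*factorial(n) + 10*factorial(n))/(2*2**n).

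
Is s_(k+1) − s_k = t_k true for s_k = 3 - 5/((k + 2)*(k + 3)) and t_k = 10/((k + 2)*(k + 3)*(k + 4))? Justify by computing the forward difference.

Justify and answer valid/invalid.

valid (s_(k+1) − s_k reduces to t_k)

s_(k+1) = 3 - 5/((k + 3)*(k + 4))
s_(k+1) − s_k = 10/(k**3 + 9*k**2 + 26*k + 24)
(s_(k+1) − s_k) − t_k = 0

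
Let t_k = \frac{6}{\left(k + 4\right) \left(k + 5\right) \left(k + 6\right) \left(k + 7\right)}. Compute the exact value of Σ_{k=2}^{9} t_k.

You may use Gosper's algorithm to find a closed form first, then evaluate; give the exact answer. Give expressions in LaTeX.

Ratio r(k) = (k + 4)/(k + 8).
A = k + 4, B = k + 8, C = 1.
Need (k + 4)·f(k+1) − (k + 7)·f(k) = 1.
deg f ≤ 3 (via 1,1,0).
Match coefficients ⇒ f(k) = k*(k**2 + 15*k + 74)/360.
So s_k = (B(k−1)f/C)·t_k = (k*(k + 7)*(k**2 + 15*k + 74)/360)·t_k = k*(k**2 + 15*k + 74)/(60*(k + 4)*(k + 5)*(k + 6)).
Δs = 6/(k**4 + 22*k**3 + 179*k**2 + 638*k + 840), as required.
Evaluate s at k=10 and k=2: 9/560 and 3/280; difference 3/560.

Σ = 3/560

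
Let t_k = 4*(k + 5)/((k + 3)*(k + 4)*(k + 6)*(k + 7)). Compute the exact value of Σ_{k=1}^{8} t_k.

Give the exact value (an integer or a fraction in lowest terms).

Σ = 19/315

r(k) = (k + 3)*(k + 6)**2/((k + 5)**2*(k + 8)) after simplifying.
Normal form (A,B,C) = (k + 3, k + 8, k**2 + 10*k + 25).
f must satisfy (k + 3)·f(k+1) − (k + 7)·f(k) = k**2 + 10*k + 25.
Degrees (1,1,2) ⇒ d ≤ 4.
A polynomial solution: f(k) = k*(k + 4)*(k + 5)*(k + 9)/36.
Then R = B(k−1)f/C = k*(k + 4)*(k + 7)*(k + 9)/(36*(k + 5)), so s_k = R(k)·t_k = k*(k + 9)/(9*(k**2 + 9*k + 18)).
s_(k+1) − s_k = 4*(k + 5)/(k**4 + 20*k**3 + 145*k**2 + 450*k + 504) = t_k.
Evaluate s at k=9 and k=1: 1/10 and 5/126; difference 19/315.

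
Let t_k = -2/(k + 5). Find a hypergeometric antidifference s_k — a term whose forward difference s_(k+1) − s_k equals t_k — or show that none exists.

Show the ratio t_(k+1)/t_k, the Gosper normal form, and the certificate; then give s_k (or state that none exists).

t_(k+1)/t_k = (k + 5)/(k + 6).
Factor: A=k + 5; B=k + 6; C=1.
Key eq: (k + 5)·f(k+1) = (k + 5)·f(k) + (1).
d = 0 from the (1,1,0) case.
Write f(k) = c0. Then LHS − RHS = -1, requiring -1 = 0: contradictory. No certificate.

not Gosper-summable; s_k does not exist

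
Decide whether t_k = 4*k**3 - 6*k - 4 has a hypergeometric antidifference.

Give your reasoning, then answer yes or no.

Compute t_(k+1)/t_k: get (3*k - 2*(k + 1)**3 + 5)/(-2*k**3 + 3*k + 2).
Factor: A=1; B=1; C=k**3 - 3*k/2 - 1.
Solve (1)·f(k+1) − (1)·f(k) = k**3 - 3*k/2 - 1.
Degrees (0,0,3) ⇒ d ≤ 4.
Match coefficients ⇒ f(k) = k*(k**3 - 2*k**2 - 2*k - 1)/4.
So s_k = (B(k−1)f/C)·t_k = (k*(k**3 - 2*k**2 - 2*k - 1)/(2*(2*k**3 - 3*k - 2)))·t_k = k*(k**3 - 2*k**2 - 2*k - 1).
Check: Δs_k = 4*k**3 - 6*k - 4. ✓

Yes. s_k = k*(k**3 - 2*k**2 - 2*k - 1).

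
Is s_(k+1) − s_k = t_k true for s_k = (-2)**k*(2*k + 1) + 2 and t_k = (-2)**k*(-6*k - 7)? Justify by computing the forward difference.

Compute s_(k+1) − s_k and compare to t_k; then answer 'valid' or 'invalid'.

s_(k+1) = -2*(-2)**k*(2*k + 3) + 2
s_(k+1) − s_k = (-2)**k*(-6*k - 7)
(s_(k+1) − s_k) − t_k = 0

valid; difference matches t_k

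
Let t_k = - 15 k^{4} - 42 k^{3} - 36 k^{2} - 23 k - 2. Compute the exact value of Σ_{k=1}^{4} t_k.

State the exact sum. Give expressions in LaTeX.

Σ = -10828

Step 1: r(k) = (15*k**4 + 102*k**3 + 252*k**2 + 281*k + 118)/(15*k**4 + 42*k**3 + 36*k**2 + 23*k + 2).
So A=1 and B=1, with C=k**4 + 14*k**3/5 + 12*k**2/5 + 23*k/15 + 2/15.
Need (1)·f(k+1) − (1)·f(k) = k**4 + 14*k**3/5 + 12*k**2/5 + 23*k/15 + 2/15.
Bound: deg f ≤ 5.
Match coefficients ⇒ f(k) = k*(3*k**4 + 3*k**3 - 4*k**2 + 4*k - 4)/15.
Then R = B(k−1)f/C = k*(3*k**4 + 3*k**3 - 4*k**2 + 4*k - 4)/(15*k**4 + 42*k**3 + 36*k**2 + 23*k + 2), so s_k = R(k)·t_k = k*(-3*k**4 - 3*k**3 + 4*k**2 - 4*k + 4).
Verify: -15*k**4 - 42*k**3 - 36*k**2 - 23*k - 2 matches t_k.
Sum = s_(5) − s_(1); s_(5) = -10830, s_(1) = -2 ⇒ -10828.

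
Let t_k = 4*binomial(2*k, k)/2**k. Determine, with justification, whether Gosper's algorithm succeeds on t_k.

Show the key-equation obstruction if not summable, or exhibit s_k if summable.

No — negative degree bound, so no certificate f.

t_(k+1)/t_k = (2*k + 1)/(k + 1).
A = 2*k + 1, B = k + 1, C = 1.
Set up (2*k + 1)·f(k+1) − (k)·f(k) − (1) = 0.
Bound: deg f ≤ -1.
deg f ≤ -1 is impossible — no certificate.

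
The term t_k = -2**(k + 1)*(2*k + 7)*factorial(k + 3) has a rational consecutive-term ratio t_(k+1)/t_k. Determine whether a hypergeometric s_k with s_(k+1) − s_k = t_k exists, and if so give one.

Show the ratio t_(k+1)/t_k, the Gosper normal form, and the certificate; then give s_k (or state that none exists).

The ratio is 2*(k + 4)*(2*k + 9)/(2*k + 7).
Take A(k)=2*k + 8, B(k)=1, C(k)=k + 7/2.
Key eq: (2*k + 8)·f(k+1) = (1)·f(k) + (k + 7/2).
Degrees (1,0,1) ⇒ d ≤ 0.
Coefficient equations give f(k) = 1/2.
R(k) = B(k−1)·f(k)/C(k) = 1/(2*k + 7); s_k = R·t_k = -2**(k + 1)*factorial(k + 3).
Δs = -2**(k + 1)*(2*k + 7)*factorial(k + 3), as required.

s_k = -2**(k + 1)*factorial(k + 3)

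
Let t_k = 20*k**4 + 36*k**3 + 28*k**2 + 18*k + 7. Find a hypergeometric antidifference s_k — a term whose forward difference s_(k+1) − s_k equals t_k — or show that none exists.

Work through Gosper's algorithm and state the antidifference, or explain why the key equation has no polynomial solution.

Step 1: r(k) = (20*k**4 + 116*k**3 + 256*k**2 + 262*k + 109)/(20*k**4 + 36*k**3 + 28*k**2 + 18*k + 7).
Take A(k)=1, B(k)=1, C(k)=k**4 + 9*k**3/5 + 7*k**2/5 + 9*k/10 + 7/20.
Solve (1)·f(k+1) − (1)·f(k) = k**4 + 9*k**3/5 + 7*k**2/5 + 9*k/10 + 7/20.
Bound: deg f ≤ 5.
Match coefficients ⇒ f(k) = k*(4*k**4 - k**3 - 2*k**2 + 4*k + 2)/20.
Certificate R = B(k−1)f/C = k*(4*k**4 - k**3 - 2*k**2 + 4*k + 2)/(20*k**4 + 36*k**3 + 28*k**2 + 18*k + 7) gives s_k = k*(4*k**4 - k**3 - 2*k**2 + 4*k + 2).
Δs = 20*k**4 + 36*k**3 + 28*k**2 + 18*k + 7, as required.

s_k = k*(4*k**4 - k**3 - 2*k**2 + 4*k + 2)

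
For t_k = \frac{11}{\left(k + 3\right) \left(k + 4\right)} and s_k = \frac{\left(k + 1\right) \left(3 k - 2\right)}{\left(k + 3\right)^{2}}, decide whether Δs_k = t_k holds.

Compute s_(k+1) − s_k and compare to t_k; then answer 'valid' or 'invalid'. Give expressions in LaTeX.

Invalid: residual \frac{2 \left(3 k^{2} - k - 41\right)}{k^{4} + 14 k^{3} + 73 k^{2} + 168 k + 144} ≠ 0.

s_(k+1) = (k + 2)*(3*k + 1)/(k + 4)**2
s_(k+1) − s_k = (17*k**2 + 75*k + 50)/(k**4 + 14*k**3 + 73*k**2 + 168*k + 144)
(s_(k+1) − s_k) − t_k = 2*(3*k**2 - k - 41)/(k**4 + 14*k**3 + 73*k**2 + 168*k + 144)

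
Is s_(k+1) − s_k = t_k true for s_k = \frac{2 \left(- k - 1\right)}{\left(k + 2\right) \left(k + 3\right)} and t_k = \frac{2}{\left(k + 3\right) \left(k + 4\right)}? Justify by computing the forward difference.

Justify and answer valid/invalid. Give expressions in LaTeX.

s_(k+1) = 2*(-k - 2)/((k + 3)*(k + 4))
s_(k+1) − s_k = 2*k/(k**3 + 9*k**2 + 26*k + 24)
(s_(k+1) − s_k) − t_k = -4/(k**3 + 9*k**2 + 26*k + 24)

Invalid: residual - \frac{4}{k^{3} + 9 k^{2} + 26 k + 24} ≠ 0.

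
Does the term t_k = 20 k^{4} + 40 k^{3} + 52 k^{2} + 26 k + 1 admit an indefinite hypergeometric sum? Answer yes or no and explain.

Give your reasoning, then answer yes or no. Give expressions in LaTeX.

Yes. s_k = k \left(4 k^{4} + 4 k^{2} - 3 k - 4\right).

Step 1: r(k) = (20*k**4 + 120*k**3 + 292*k**2 + 330*k + 139)/(20*k**4 + 40*k**3 + 52*k**2 + 26*k + 1).
So A=1 and B=1, with C=k**4 + 2*k**3 + 13*k**2/5 + 13*k/10 + 1/20.
Solve (1)·f(k+1) − (1)·f(k) = k**4 + 2*k**3 + 13*k**2/5 + 13*k/10 + 1/20.
From deg A=0, deg B=0, deg C=4: d=5.
Solve for f: f(k) = k*(4*k**4 + 4*k**2 - 3*k - 4)/20 (degree 5 ≤ 5).
Certificate R = B(k−1)f/C = k*(4*k**4 + 4*k**2 - 3*k - 4)/(20*k**4 + 40*k**3 + 52*k**2 + 26*k + 1) gives s_k = k*(4*k**4 + 4*k**2 - 3*k - 4).
Verify: 20*k**4 + 40*k**3 + 52*k**2 + 26*k + 1 matches t_k.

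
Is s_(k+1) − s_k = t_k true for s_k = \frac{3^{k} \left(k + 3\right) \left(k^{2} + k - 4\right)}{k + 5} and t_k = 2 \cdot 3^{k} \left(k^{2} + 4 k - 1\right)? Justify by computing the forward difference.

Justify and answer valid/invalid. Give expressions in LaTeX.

s_(k+1) = 3**(k + 1)*(k + 4)*(k + (k + 1)**2 - 3)/(k + 6)
s_(k+1) − s_k = 2*3**k*(k**4 + 13*k**3 + 56*k**2 + 72*k - 24)/(k**2 + 11*k + 30)
(s_(k+1) − s_k) − t_k = 3**k*(-4*k**3 - 34*k**2 - 74*k + 12)/(k**2 + 11*k + 30)

Invalid: residual \frac{3^{k} \left(- 4 k^{3} - 34 k^{2} - 74 k + 12\right)}{k^{2} + 11 k + 30} ≠ 0.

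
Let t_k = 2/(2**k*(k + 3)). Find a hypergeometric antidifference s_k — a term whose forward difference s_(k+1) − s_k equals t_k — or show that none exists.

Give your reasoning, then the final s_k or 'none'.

no hypergeometric antidifference exists

The ratio is (k + 3)/(2*(k + 4)).
A = k/2 + 3/2, B = k + 4, C = 1.
Key eq: (k/2 + 3/2)·f(k+1) = (k + 3)·f(k) + (1).
From deg A=1, deg B=1, deg C=0: d=-1.
Negative degree bound (-1): no f exists, t_k not Gosper-summable.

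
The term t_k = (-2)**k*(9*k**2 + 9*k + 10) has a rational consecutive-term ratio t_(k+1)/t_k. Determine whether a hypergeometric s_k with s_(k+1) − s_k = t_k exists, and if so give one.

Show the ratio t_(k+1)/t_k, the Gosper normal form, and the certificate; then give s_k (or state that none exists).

Ratio r(k) = 2*(-9*k**2 - 27*k - 28)/(9*k**2 + 9*k + 10).
A = -2, B = 1, C = k**2 + k + 10/9.
Need (-2)·f(k+1) − (1)·f(k) = k**2 + k + 10/9.
From deg A=0, deg B=0, deg C=2: d=2.
Match coefficients ⇒ f(k) = -(3*k**2 - k + 2)/9.
So s_k = (B(k−1)f/C)·t_k = (-(3*k**2 - k + 2)/(9*k**2 + 9*k + 10))·t_k = (-2)**k*(-3*k**2 + k - 2).
Check: Δs_k = (-2)**k*(9*k**2 + 9*k + 10). ✓

s_k = (-2)**k*(-3*k**2 + k - 2)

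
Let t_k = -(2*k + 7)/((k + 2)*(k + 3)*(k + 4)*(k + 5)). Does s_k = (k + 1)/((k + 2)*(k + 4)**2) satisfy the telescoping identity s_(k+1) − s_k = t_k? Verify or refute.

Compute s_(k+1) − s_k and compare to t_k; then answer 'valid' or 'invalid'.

s_(k+1) = (k + 2)/((k + 3)*(k + 5)**2)
s_(k+1) − s_k = (-(k + 1)*(k + 3)*(k + 5)**2 + (k + 2)**2*(k + 4)**2)/((k + 2)*(k + 3)*(k + 4)**2*(k + 5)**2)
(s_(k+1) − s_k) − t_k = 3*(3*k**2 + 23*k + 43)/(k**6 + 23*k**5 + 217*k**4 + 1073*k**3 + 2926*k**2 + 4160*k + 2400)

Invalid: residual 3*(3*k**2 + 23*k + 43)/(k**6 + 23*k**5 + 217*k**4 + 1073*k**3 + 2926*k**2 + 4160*k + 2400) ≠ 0.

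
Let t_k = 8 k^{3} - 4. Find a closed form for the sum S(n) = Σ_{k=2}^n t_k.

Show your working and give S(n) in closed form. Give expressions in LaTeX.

Ratio r(k) = (2*(k + 1)**3 - 1)/(2*k**3 - 1).
Gosper form: A/B · C(k+1)/C(k) with A=1, B=1, C=k**3 - 1/2.
Solve (1)·f(k+1) − (1)·f(k) = k**3 - 1/2.
deg f ≤ 4 (via 0,0,3).
A polynomial solution: f(k) = k*(k - 2)*(k**2 + 1)/4.
Get s_k = R·t_k = 2*k*(k**3 - 2*k**2 + k - 2) with R(k) = B(k−1)f(k)/C(k) = k*(k - 2)*(k**2 + 1)/(2*(2*k**3 - 1)).
s_(k+1) − s_k = 8*k**3 - 4 = t_k.
Telescope: S(n) = s_(n+1) − s_(2) = 2*n**4 + 4*n**3 + 2*n**2 - 4*n - 4 − (0) = 2*n**4 + 4*n**3 + 2*n**2 - 4*n - 4.

S(n) = 2 n^{4} + 4 n^{3} + 2 n^{2} - 4 n - 4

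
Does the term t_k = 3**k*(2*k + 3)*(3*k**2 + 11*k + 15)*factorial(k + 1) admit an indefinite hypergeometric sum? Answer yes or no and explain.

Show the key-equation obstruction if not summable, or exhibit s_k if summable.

t_(k+1)/t_k = 3*(6*k**4 + 61*k**3 + 241*k**2 + 431*k + 290)/(6*k**3 + 31*k**2 + 63*k + 45).
Factor: A=3*k + 6; B=1; C=k**3 + 31*k**2/6 + 21*k/2 + 15/2.
Set up (3*k + 6)·f(k+1) − (1)·f(k) − (k**3 + 31*k**2/6 + 21*k/2 + 15/2) = 0.
Degrees (1,0,3) ⇒ d ≤ 2.
Solve for f: f(k) = (2*k**2 + 3*k + 3)/6 (degree 2 ≤ 2).
Certificate R = B(k−1)f/C = (2*k**2 + 3*k + 3)/((2*k + 3)*(3*k**2 + 11*k + 15)) gives s_k = 3**k*(2*k**2 + 3*k + 3)*factorial(k + 1).
Δs = 3**k*(2*k + 3)*(3*k**2 + 11*k + 15)*factorial(k + 1), as required.

Yes. s_k = 3**k*(2*k**2 + 3*k + 3)*factorial(k + 1).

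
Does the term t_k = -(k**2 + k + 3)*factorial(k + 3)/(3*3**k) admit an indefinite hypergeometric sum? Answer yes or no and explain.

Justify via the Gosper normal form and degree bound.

Ratio r(k) = (k + 4)*(k + (k + 1)**2 + 4)/(3*(k**2 + k + 3)).
Gosper form: A/B · C(k+1)/C(k) with A=k/3 + 4/3, B=1, C=k**2 + k + 3.
Set up (k/3 + 4/3)·f(k+1) − (1)·f(k) − (k**2 + k + 3) = 0.
Bound: deg f ≤ 1.
Match coefficients ⇒ f(k) = 3*(k - 1).
Certificate R = B(k−1)f/C = 3*(k - 1)/(k**2 + k + 3) gives s_k = -(k - 1)*factorial(k + 3)/3**k.
Check: Δs_k = -(k**2 + k + 3)*factorial(k + 3)/(3*3**k). ✓

Yes. s_k = -(k - 1)*factorial(k + 3)/3**k.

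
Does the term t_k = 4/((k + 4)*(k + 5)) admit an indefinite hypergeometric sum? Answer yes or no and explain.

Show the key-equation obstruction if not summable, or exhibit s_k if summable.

Yes. s_k = k/(k + 4).

Compute t_(k+1)/t_k: get (k + 4)/(k + 6).
Normal form (A,B,C) = (k + 4, k + 6, 1).
Solve (k + 4)·f(k+1) − (k + 5)·f(k) = 1.
Bound: deg f ≤ 1.
Coefficient equations give f(k) = k/4.
Then R = B(k−1)f/C = k*(k + 5)/4, so s_k = R(k)·t_k = k/(k + 4).
Check: Δs_k = 4/(k**2 + 9*k + 20). ✓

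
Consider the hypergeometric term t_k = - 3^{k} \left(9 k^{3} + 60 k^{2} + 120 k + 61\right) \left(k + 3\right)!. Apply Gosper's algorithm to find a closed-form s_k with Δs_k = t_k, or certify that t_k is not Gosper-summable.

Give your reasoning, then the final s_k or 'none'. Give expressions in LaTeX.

s_k = - 3^{k} \left(3 k^{2} + 3 k - 1\right) \left(k + 3\right)!

t_(k+1)/t_k = 3*(9*k**4 + 123*k**3 + 615*k**2 + 1318*k + 1000)/(9*k**3 + 60*k**2 + 120*k + 61).
Normal form (A,B,C) = (3*k + 12, 1, k**3 + 20*k**2/3 + 40*k/3 + 61/9).
Key eq: (3*k + 12)·f(k+1) = (1)·f(k) + (k**3 + 20*k**2/3 + 40*k/3 + 61/9).
Bound: deg f ≤ 2.
Match coefficients ⇒ f(k) = (3*k**2 + 3*k - 1)/9.
Then R = B(k−1)f/C = (3*k**2 + 3*k - 1)/(9*k**3 + 60*k**2 + 120*k + 61), so s_k = R(k)·t_k = -3**k*(3*k**2 + 3*k - 1)*factorial(k + 3).
s_(k+1) − s_k = -3**k*(9*k**3 + 60*k**2 + 120*k + 61)*factorial(k + 3) = t_k.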